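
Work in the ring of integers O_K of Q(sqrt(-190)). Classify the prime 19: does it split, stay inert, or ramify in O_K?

-190 mod 4 = 2, hence disc K = 4·(-190) = -760 and O_K = ℤ[√-190].
Ramification test: 19 | -760. The prime 19 ramifies in K.

p ramifies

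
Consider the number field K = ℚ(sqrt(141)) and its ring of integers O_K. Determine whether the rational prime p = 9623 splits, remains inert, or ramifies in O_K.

141 mod 4 = 1, hence disc K = 141 and O_K = ℤ[(1+√141)/2].
disc(K) = 141 is not divisible by 9623; 9623 is unramified.
Legendre symbol by Euler's criterion: (141/9623) ≡ 141^4811 ≡ 1 (mod 9623), i.e. (141/9623) = 1.
Legendre symbol 1 ⇒ 9623 is split.

p splits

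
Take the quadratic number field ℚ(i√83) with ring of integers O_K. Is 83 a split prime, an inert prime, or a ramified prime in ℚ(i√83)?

ramified

-83 mod 4 = 1, hence disc K = -83 and O_K = ℤ[(1+√-83)/2].
Ramification test: 83 | -83. The prime 83 ramifies in K.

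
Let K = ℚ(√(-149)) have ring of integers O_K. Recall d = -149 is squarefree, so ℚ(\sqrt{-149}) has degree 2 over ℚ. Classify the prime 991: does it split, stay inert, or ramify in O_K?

split

-149 mod 4 = 3, hence disc K = 4·(-149) = -596 and O_K = ℤ[√-149].
Since gcd(991, -596) = 1 the prime 991 does not ramify.
(-149/991) = 842^495 mod 991 = 1, giving Legendre symbol 1.
Legendre symbol 1 ⇒ 991 is split.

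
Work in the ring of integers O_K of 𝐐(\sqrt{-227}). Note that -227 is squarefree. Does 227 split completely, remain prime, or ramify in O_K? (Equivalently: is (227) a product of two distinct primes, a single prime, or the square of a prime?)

227 is ramified

d = -227 ≡ 1 (mod 4), so O_K = ℤ[(1+√-227)/2] and disc(K) = d = -227.
disc(K) = -227 = 227·(-1), so p = 227 is ramified.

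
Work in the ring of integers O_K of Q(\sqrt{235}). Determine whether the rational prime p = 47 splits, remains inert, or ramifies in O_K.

ramified

d = 235 ≡ 3 (mod 4), so O_K = ℤ[√235] and disc(K) = 4d = 940.
disc(K) = 940 = 47·20, so p = 47 is ramified.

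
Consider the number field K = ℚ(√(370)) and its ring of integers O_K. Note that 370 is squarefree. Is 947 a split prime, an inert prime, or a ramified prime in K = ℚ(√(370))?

d = 370 ≡ 2 (mod 4), so O_K = ℤ[√370] and disc(K) = 4d = 1480.
Since gcd(947, 1480) = 1 the prime 947 does not ramify.
Compute (370/947) via Euler: 370^((947-1)/2) mod 947 = 946, so (370/947) = -1.
d is a non-residue mod p, hence 947 remains inert in O_K.

947 remains inert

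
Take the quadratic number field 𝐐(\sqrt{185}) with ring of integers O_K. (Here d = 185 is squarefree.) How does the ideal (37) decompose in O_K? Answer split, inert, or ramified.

Since 185 ≡ 1 mod 4, the ring of integers is ℤ[(1+√185)/2] with discriminant 185.
37 divides disc(K) = 185, so 37 ramifies.

ramifies in O_K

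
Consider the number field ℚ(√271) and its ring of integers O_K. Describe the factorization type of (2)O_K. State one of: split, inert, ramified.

Since 271 ≢ 1 mod 4, the ring of integers is ℤ[√271] with discriminant 4·271 = 1084.
disc(K) = 1084 = 2·542, so p = 2 is ramified.

ramified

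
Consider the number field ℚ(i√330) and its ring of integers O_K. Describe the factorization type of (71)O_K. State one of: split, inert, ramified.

p splits

-330 mod 4 = 2, hence disc K = 4·(-330) = -1320 and O_K = ℤ[√-330].
Since gcd(71, -1320) = 1 the prime 71 does not ramify.
Compute (-330/71) via Euler: 25^((71-1)/2) mod 71 = 1, so (-330/71) = 1.
d is a quadratic residue mod p, hence 71 splits in O_K.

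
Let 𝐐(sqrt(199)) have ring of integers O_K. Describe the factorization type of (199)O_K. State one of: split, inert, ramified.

p ramifies

199 mod 4 = 3, hence disc K = 4·199 = 796 and O_K = ℤ[√199].
199 divides disc(K) = 796, so 199 ramifies.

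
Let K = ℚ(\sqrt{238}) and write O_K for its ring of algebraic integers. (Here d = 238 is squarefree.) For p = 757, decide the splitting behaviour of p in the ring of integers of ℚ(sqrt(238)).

d = 238 ≡ 2 (mod 4), so O_K = ℤ[√238] and disc(K) = 4d = 952.
757 ∤ 952, so 757 is unramified.
Compute (238/757) via Euler: 238^((757-1)/2) mod 757 = 756, so (238/757) = -1.
(238/757) = -1, so 757 is inert.

inert — (757) stays prime in O_K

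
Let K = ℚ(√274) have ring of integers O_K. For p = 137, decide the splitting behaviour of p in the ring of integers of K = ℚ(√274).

ramifies in O_K

d = 274 ≡ 2 (mod 4), so O_K = ℤ[√274] and disc(K) = 4d = 1096.
Ramification test: 137 | 1096. The prime 137 ramifies in K.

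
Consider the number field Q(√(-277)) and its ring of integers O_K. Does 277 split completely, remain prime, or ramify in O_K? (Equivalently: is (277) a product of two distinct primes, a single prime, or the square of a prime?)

-277 mod 4 = 3, hence disc K = 4·(-277) = -1108 and O_K = ℤ[√-277].
disc(K) = -1108 = 277·(-4), so p = 277 is ramified.

277 is ramified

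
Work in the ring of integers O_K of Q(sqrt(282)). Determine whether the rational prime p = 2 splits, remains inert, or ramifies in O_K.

Since 282 ≢ 1 mod 4, the ring of integers is ℤ[√282] with discriminant 4·282 = 1128.
Ramification test: 2 | 1128. The prime 2 ramifies in K.

p ramifies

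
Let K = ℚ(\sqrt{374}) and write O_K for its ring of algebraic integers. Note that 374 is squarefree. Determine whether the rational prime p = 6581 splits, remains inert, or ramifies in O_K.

Since 374 ≢ 1 mod 4, the ring of integers is ℤ[√374] with discriminant 4·374 = 1496.
6581 ∤ 1496, so 6581 is unramified.
Compute (374/6581) via Euler: 374^((6581-1)/2) mod 6581 = 6580, so (374/6581) = -1.
(374/6581) = -1, so 6581 is inert.

p is inert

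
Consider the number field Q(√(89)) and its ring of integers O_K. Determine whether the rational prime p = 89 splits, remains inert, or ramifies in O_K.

ramifies in O_K

Since 89 ≡ 1 mod 4, the ring of integers is ℤ[(1+√89)/2] with discriminant 89.
89 divides disc(K) = 89, so 89 ramifies.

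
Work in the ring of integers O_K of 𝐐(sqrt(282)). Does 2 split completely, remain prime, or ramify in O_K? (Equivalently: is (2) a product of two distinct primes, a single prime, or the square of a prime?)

ramified — (2) = 𝔭²

282 mod 4 = 2, hence disc K = 4·282 = 1128 and O_K = ℤ[√282].
Ramification test: 2 | 1128. The prime 2 ramifies in K.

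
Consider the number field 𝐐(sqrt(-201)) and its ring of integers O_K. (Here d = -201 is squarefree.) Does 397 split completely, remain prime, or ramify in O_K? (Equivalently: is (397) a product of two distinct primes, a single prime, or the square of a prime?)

d = -201 ≡ 3 (mod 4), so O_K = ℤ[√-201] and disc(K) = 4d = -804.
397 ∤ -804, so 397 is unramified.
(-201/397) = 196^198 mod 397 = 1, giving Legendre symbol 1.
d is a quadratic residue mod p, hence 397 splits in O_K.

split — (397) = 𝔭₁𝔭₂ with 𝔭₁ ≠ 𝔭₂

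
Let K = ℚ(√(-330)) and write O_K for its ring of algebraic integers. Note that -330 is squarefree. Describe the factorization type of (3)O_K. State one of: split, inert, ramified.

-330 mod 4 = 2, hence disc K = 4·(-330) = -1320 and O_K = ℤ[√-330].
3 divides disc(K) = -1320, so 3 ramifies.

ramified — (3) = 𝔭²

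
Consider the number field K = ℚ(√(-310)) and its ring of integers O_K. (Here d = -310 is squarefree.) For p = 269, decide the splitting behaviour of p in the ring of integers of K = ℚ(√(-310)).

Since -310 ≢ 1 mod 4, the ring of integers is ℤ[√-310] with discriminant 4·(-310) = -1240.
Since gcd(269, -1240) = 1 the prime 269 does not ramify.
(-310/269) = 228^134 mod 269 = 1, giving Legendre symbol 1.
Legendre symbol 1 ⇒ 269 is split.

269 splits in O_K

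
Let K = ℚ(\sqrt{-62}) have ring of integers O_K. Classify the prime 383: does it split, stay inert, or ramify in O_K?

p is inert

d = -62 ≡ 2 (mod 4), so O_K = ℤ[√-62] and disc(K) = 4d = -248.
Since gcd(383, -248) = 1 the prime 383 does not ramify.
Legendre symbol by Euler's criterion: (-62/383) ≡ (-62)^191 ≡ 382 (mod 383), i.e. (-62/383) = -1.
d is a non-residue mod p, hence 383 remains inert in O_K.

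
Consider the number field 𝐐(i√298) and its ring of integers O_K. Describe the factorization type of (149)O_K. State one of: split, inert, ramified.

d = -298 ≡ 2 (mod 4), so O_K = ℤ[√-298] and disc(K) = 4d = -1192.
149 divides disc(K) = -1192, so 149 ramifies.

ramified — (149) = 𝔭²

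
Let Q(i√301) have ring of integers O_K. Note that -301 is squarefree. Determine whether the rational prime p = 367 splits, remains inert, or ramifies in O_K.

d = -301 ≡ 3 (mod 4), so O_K = ℤ[√-301] and disc(K) = 4d = -1204.
Since gcd(367, -1204) = 1 the prime 367 does not ramify.
Compute (-301/367) via Euler: 66^((367-1)/2) mod 367 = 1, so (-301/367) = 1.
Legendre symbol 1 ⇒ 367 is split.

splits completely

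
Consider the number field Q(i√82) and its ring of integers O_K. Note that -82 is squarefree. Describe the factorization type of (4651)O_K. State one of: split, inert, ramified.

-82 mod 4 = 2, hence disc K = 4·(-82) = -328 and O_K = ℤ[√-82].
Since gcd(4651, -328) = 1 the prime 4651 does not ramify.
Euler's criterion: (-82)^2325 mod 4651 = 1. Thus (-82|4651) = 1.
d is a quadratic residue mod p, hence 4651 splits in O_K.

split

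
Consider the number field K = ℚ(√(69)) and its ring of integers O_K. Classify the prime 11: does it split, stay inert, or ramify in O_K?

split — (11) = 𝔭₁𝔭₂ with 𝔭₁ ≠ 𝔭₂

Since 69 ≡ 1 mod 4, the ring of integers is ℤ[(1+√69)/2] with discriminant 69.
Since gcd(11, 69) = 1 the prime 11 does not ramify.
Compute (69/11) via Euler: 3^((11-1)/2) mod 11 = 1, so (69/11) = 1.
d is a quadratic residue mod p, hence 11 splits in O_K.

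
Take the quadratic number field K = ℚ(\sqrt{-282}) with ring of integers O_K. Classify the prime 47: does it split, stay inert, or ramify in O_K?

-282 mod 4 = 2, hence disc K = 4·(-282) = -1128 and O_K = ℤ[√-282].
47 divides disc(K) = -1128, so 47 ramifies.

47 is ramified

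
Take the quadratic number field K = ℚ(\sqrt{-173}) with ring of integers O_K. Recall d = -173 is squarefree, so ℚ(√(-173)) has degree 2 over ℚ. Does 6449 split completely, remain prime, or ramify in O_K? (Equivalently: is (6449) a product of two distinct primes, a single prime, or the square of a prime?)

inert — (6449) stays prime in O_K

d = -173 ≡ 3 (mod 4), so O_K = ℤ[√-173] and disc(K) = 4d = -692.
disc(K) = -692 is not divisible by 6449; 6449 is unramified.
Compute (-173/6449) via Euler: 6276^((6449-1)/2) mod 6449 = 6448, so (-173/6449) = -1.
(-173/6449) = -1, so 6449 is inert.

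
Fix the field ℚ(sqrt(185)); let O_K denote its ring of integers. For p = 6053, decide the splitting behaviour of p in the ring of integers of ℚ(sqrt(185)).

185 mod 4 = 1, hence disc K = 185 and O_K = ℤ[(1+√185)/2].
6053 ∤ 185, so 6053 is unramified.
Euler's criterion: 185^3026 mod 6053 = 1. Thus (185|6053) = 1.
(185/6053) = 1, so 6053 splits.

p splits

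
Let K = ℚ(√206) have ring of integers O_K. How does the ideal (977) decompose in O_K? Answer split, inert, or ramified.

p splits

Since 206 ≢ 1 mod 4, the ring of integers is ℤ[√206] with discriminant 4·206 = 824.
977 ∤ 824, so 977 is unramified.
(206/977) = 206^488 mod 977 = 1, giving Legendre symbol 1.
(206/977) = 1, so 977 splits.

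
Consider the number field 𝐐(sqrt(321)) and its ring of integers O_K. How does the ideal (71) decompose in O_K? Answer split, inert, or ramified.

321 mod 4 = 1, hence disc K = 321 and O_K = ℤ[(1+√321)/2].
disc(K) = 321 is not divisible by 71; 71 is unramified.
Compute (321/71) via Euler: 37^((71-1)/2) mod 71 = 1, so (321/71) = 1.
(321/71) = 1, so 71 splits.

split — (71) = 𝔭₁𝔭₂ with 𝔭₁ ≠ 𝔭₂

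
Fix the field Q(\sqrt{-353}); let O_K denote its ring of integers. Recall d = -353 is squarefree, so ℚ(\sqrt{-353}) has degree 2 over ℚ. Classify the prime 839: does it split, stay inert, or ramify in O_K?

split — (839) = 𝔭₁𝔭₂ with 𝔭₁ ≠ 𝔭₂

d = -353 ≡ 3 (mod 4), so O_K = ℤ[√-353] and disc(K) = 4d = -1412.
839 ∤ -1412, so 839 is unramified.
Compute (-353/839) via Euler: 486^((839-1)/2) mod 839 = 1, so (-353/839) = 1.
(-353/839) = 1, so 839 splits.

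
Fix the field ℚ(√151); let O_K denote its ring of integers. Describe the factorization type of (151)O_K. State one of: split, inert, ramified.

d = 151 ≡ 3 (mod 4), so O_K = ℤ[√151] and disc(K) = 4d = 604.
disc(K) = 604 = 151·4, so p = 151 is ramified.

151 is ramified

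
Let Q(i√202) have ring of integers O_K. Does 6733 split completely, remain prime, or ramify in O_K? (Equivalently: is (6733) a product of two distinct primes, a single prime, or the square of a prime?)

p splits

-202 mod 4 = 2, hence disc K = 4·(-202) = -808 and O_K = ℤ[√-202].
disc(K) = -808 is not divisible by 6733; 6733 is unramified.
Legendre symbol by Euler's criterion: (-202/6733) ≡ (-202)^3366 ≡ 1 (mod 6733), i.e. (-202/6733) = 1.
Legendre symbol 1 ⇒ 6733 is split.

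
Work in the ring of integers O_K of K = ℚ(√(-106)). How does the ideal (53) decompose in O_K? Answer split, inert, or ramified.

ramified

-106 mod 4 = 2, hence disc K = 4·(-106) = -424 and O_K = ℤ[√-106].
Ramification test: 53 | -424. The prime 53 ramifies in K.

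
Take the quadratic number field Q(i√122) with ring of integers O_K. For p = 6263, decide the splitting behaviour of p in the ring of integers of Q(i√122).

p is inert

d = -122 ≡ 2 (mod 4), so O_K = ℤ[√-122] and disc(K) = 4d = -488.
Since gcd(6263, -488) = 1 the prime 6263 does not ramify.
(-122/6263) = 6141^3131 mod 6263 = 6262, giving Legendre symbol -1.
(-122/6263) = -1, so 6263 is inert.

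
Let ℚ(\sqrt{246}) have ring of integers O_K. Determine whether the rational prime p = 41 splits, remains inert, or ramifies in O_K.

246 mod 4 = 2, hence disc K = 4·246 = 984 and O_K = ℤ[√246].
disc(K) = 984 = 41·24, so p = 41 is ramified.

ramified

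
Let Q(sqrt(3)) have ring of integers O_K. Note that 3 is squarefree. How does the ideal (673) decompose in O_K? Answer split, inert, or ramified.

split

d = 3 ≡ 3 (mod 4), so O_K = ℤ[√3] and disc(K) = 4d = 12.
disc(K) = 12 is not divisible by 673; 673 is unramified.
Euler's criterion: 3^336 mod 673 = 1. Thus (3|673) = 1.
Legendre symbol 1 ⇒ 673 is split.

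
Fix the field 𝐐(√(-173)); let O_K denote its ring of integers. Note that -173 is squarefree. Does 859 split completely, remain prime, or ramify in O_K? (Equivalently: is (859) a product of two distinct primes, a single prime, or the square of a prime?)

859 remains inert

-173 mod 4 = 3, hence disc K = 4·(-173) = -692 and O_K = ℤ[√-173].
859 ∤ -692, so 859 is unramified.
Legendre symbol by Euler's criterion: (-173/859) ≡ (-173)^429 ≡ 858 (mod 859), i.e. (-173/859) = -1.
d is a non-residue mod p, hence 859 remains inert in O_K.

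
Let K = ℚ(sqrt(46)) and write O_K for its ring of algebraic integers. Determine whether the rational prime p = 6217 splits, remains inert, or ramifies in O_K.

46 mod 4 = 2, hence disc K = 4·46 = 184 and O_K = ℤ[√46].
Since gcd(6217, 184) = 1 the prime 6217 does not ramify.
Compute (46/6217) via Euler: 46^((6217-1)/2) mod 6217 = 6216, so (46/6217) = -1.
d is a non-residue mod p, hence 6217 remains inert in O_K.

6217 remains inert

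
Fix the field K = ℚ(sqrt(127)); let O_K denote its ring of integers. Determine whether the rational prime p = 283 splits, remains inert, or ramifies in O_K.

d = 127 ≡ 3 (mod 4), so O_K = ℤ[√127] and disc(K) = 4d = 508.
disc(K) = 508 is not divisible by 283; 283 is unramified.
(127/283) = 127^141 mod 283 = 1, giving Legendre symbol 1.
Legendre symbol 1 ⇒ 283 is split.

283 splits in O_K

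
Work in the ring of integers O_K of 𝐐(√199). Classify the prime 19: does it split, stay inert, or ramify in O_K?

p splits

199 mod 4 = 3, hence disc K = 4·199 = 796 and O_K = ℤ[√199].
Since gcd(19, 796) = 1 the prime 19 does not ramify.
Legendre symbol by Euler's criterion: (199/19) ≡ 199^9 ≡ 1 (mod 19), i.e. (199/19) = 1.
(199/19) = 1, so 19 splits.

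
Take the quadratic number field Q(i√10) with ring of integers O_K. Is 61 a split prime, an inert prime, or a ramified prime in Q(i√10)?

-10 mod 4 = 2, hence disc K = 4·(-10) = -40 and O_K = ℤ[√-10].
disc(K) = -40 is not divisible by 61; 61 is unramified.
Euler's criterion: (-10)^30 mod 61 = 60. Thus (-10|61) = -1.
Legendre symbol -1 ⇒ 61 is inert.

inert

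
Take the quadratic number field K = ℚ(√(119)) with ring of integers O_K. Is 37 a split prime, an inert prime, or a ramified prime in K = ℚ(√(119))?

p is inert

119 mod 4 = 3, hence disc K = 4·119 = 476 and O_K = ℤ[√119].
37 ∤ 476, so 37 is unramified.
(119/37) = 8^18 mod 37 = 36, giving Legendre symbol -1.
d is a non-residue mod p, hence 37 remains inert in O_K.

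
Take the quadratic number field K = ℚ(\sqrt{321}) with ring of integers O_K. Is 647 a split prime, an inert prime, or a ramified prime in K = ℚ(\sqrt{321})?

split — (647) = 𝔭₁𝔭₂ with 𝔭₁ ≠ 𝔭₂

321 mod 4 = 1, hence disc K = 321 and O_K = ℤ[(1+√321)/2].
647 ∤ 321, so 647 is unramified.
Euler's criterion: 321^323 mod 647 = 1. Thus (321|647) = 1.
Legendre symbol 1 ⇒ 647 is split.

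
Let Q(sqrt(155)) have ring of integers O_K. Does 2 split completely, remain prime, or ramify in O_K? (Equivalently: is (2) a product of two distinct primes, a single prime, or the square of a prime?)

Since 155 ≢ 1 mod 4, the ring of integers is ℤ[√155] with discriminant 4·155 = 620.
Ramification test: 2 | 620. The prime 2 ramifies in K.

ramified — (2) = 𝔭²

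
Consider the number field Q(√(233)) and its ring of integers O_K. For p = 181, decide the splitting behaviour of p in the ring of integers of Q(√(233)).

splits completely

Since 233 ≡ 1 mod 4, the ring of integers is ℤ[(1+√233)/2] with discriminant 233.
disc(K) = 233 is not divisible by 181; 181 is unramified.
Legendre symbol by Euler's criterion: (233/181) ≡ 233^90 ≡ 1 (mod 181), i.e. (233/181) = 1.
(233/181) = 1, so 181 splits.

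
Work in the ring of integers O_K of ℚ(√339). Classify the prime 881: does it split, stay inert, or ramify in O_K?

339 mod 4 = 3, hence disc K = 4·339 = 1356 and O_K = ℤ[√339].
disc(K) = 1356 is not divisible by 881; 881 is unramified.
Legendre symbol by Euler's criterion: (339/881) ≡ 339^440 ≡ 1 (mod 881), i.e. (339/881) = 1.
d is a quadratic residue mod p, hence 881 splits in O_K.

splits completely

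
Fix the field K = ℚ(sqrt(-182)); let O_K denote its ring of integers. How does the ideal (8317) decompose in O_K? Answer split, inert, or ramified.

inert

d = -182 ≡ 2 (mod 4), so O_K = ℤ[√-182] and disc(K) = 4d = -728.
Since gcd(8317, -728) = 1 the prime 8317 does not ramify.
Compute (-182/8317) via Euler: 8135^((8317-1)/2) mod 8317 = 8316, so (-182/8317) = -1.
(-182/8317) = -1, so 8317 is inert.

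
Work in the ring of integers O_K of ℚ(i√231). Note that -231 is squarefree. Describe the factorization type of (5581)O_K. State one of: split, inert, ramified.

p splits

d = -231 ≡ 1 (mod 4), so O_K = ℤ[(1+√-231)/2] and disc(K) = d = -231.
5581 ∤ -231, so 5581 is unramified.
(-231/5581) = 5350^2790 mod 5581 = 1, giving Legendre symbol 1.
d is a quadratic residue mod p, hence 5581 splits in O_K.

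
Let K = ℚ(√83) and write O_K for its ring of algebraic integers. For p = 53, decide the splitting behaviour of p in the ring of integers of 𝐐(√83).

53 remains inert

83 mod 4 = 3, hence disc K = 4·83 = 332 and O_K = ℤ[√83].
53 ∤ 332, so 53 is unramified.
Compute (83/53) via Euler: 30^((53-1)/2) mod 53 = 52, so (83/53) = -1.
Legendre symbol -1 ⇒ 53 is inert.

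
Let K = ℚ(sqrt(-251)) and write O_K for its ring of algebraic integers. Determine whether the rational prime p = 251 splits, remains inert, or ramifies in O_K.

ramifies in O_K

Since -251 ≡ 1 mod 4, the ring of integers is ℤ[(1+√-251)/2] with discriminant -251.
Ramification test: 251 | -251. The prime 251 ramifies in K.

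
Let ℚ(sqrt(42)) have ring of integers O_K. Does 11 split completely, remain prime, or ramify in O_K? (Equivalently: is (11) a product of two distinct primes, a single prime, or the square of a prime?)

d = 42 ≡ 2 (mod 4), so O_K = ℤ[√42] and disc(K) = 4d = 168.
Since gcd(11, 168) = 1 the prime 11 does not ramify.
(42/11) = 9^5 mod 11 = 1, giving Legendre symbol 1.
Legendre symbol 1 ⇒ 11 is split.

split — (11) = 𝔭₁𝔭₂ with 𝔭₁ ≠ 𝔭₂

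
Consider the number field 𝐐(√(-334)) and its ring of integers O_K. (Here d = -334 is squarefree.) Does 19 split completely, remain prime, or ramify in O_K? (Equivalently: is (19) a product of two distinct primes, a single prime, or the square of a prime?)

d = -334 ≡ 2 (mod 4), so O_K = ℤ[√-334] and disc(K) = 4d = -1336.
disc(K) = -1336 is not divisible by 19; 19 is unramified.
Compute (-334/19) via Euler: 8^((19-1)/2) mod 19 = 18, so (-334/19) = -1.
(-334/19) = -1, so 19 is inert.

inert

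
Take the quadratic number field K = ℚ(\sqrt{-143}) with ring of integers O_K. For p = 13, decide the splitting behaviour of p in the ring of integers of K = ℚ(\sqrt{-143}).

Since -143 ≡ 1 mod 4, the ring of integers is ℤ[(1+√-143)/2] with discriminant -143.
Ramification test: 13 | -143. The prime 13 ramifies in K.

ramified — (13) = 𝔭²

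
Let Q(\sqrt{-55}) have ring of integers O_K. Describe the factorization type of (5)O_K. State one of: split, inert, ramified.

d = -55 ≡ 1 (mod 4), so O_K = ℤ[(1+√-55)/2] and disc(K) = d = -55.
5 divides disc(K) = -55, so 5 ramifies.

ramified — (5) = 𝔭²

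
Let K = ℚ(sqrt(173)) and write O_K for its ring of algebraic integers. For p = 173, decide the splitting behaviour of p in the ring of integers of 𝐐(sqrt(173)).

173 mod 4 = 1, hence disc K = 173 and O_K = ℤ[(1+√173)/2].
Ramification test: 173 | 173. The prime 173 ramifies in K.

173 is ramified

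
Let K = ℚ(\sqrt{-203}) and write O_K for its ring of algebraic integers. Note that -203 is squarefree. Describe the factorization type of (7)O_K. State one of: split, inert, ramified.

Since -203 ≡ 1 mod 4, the ring of integers is ℤ[(1+√-203)/2] with discriminant -203.
disc(K) = -203 = 7·(-29), so p = 7 is ramified.

7 is ramified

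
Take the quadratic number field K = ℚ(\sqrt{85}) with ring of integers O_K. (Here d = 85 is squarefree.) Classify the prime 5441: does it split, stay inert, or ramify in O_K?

85 mod 4 = 1, hence disc K = 85 and O_K = ℤ[(1+√85)/2].
disc(K) = 85 is not divisible by 5441; 5441 is unramified.
Euler's criterion: 85^2720 mod 5441 = 1. Thus (85|5441) = 1.
(85/5441) = 1, so 5441 splits.

split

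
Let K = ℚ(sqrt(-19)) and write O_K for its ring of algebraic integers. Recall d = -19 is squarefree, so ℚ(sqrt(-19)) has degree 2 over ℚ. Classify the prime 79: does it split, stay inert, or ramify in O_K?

d = -19 ≡ 1 (mod 4), so O_K = ℤ[(1+√-19)/2] and disc(K) = d = -19.
Since gcd(79, -19) = 1 the prime 79 does not ramify.
Compute (-19/79) via Euler: 60^((79-1)/2) mod 79 = 78, so (-19/79) = -1.
d is a non-residue mod p, hence 79 remains inert in O_K.

p is inert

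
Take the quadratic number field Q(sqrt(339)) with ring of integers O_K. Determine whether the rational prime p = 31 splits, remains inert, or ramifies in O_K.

p is inert

Since 339 ≢ 1 mod 4, the ring of integers is ℤ[√339] with discriminant 4·339 = 1356.
31 ∤ 1356, so 31 is unramified.
Euler's criterion: 339^15 mod 31 = 30. Thus (339|31) = -1.
d is a non-residue mod p, hence 31 remains inert in O_K.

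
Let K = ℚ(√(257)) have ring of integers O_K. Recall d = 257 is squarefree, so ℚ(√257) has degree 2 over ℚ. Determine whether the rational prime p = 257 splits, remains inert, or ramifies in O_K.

ramified — (257) = 𝔭²

Since 257 ≡ 1 mod 4, the ring of integers is ℤ[(1+√257)/2] with discriminant 257.
disc(K) = 257 = 257·1, so p = 257 is ramified.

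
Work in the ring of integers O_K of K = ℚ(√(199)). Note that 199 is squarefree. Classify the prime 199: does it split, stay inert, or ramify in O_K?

p ramifies

d = 199 ≡ 3 (mod 4), so O_K = ℤ[√199] and disc(K) = 4d = 796.
disc(K) = 796 = 199·4, so p = 199 is ramified.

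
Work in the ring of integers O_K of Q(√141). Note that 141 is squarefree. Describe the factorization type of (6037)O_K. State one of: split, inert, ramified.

6037 splits in O_K

141 mod 4 = 1, hence disc K = 141 and O_K = ℤ[(1+√141)/2].
6037 ∤ 141, so 6037 is unramified.
Euler's criterion: 141^3018 mod 6037 = 1. Thus (141|6037) = 1.
Legendre symbol 1 ⇒ 6037 is split.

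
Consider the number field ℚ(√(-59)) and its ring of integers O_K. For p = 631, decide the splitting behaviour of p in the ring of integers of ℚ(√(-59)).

d = -59 ≡ 1 (mod 4), so O_K = ℤ[(1+√-59)/2] and disc(K) = d = -59.
disc(K) = -59 is not divisible by 631; 631 is unramified.
(-59/631) = 572^315 mod 631 = 1, giving Legendre symbol 1.
Legendre symbol 1 ⇒ 631 is split.

split — (631) = 𝔭₁𝔭₂ with 𝔭₁ ≠ 𝔭₂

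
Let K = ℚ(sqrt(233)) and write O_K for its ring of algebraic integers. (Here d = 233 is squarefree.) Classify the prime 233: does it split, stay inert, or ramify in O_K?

d = 233 ≡ 1 (mod 4), so O_K = ℤ[(1+√233)/2] and disc(K) = d = 233.
233 divides disc(K) = 233, so 233 ramifies.

ramifies in O_K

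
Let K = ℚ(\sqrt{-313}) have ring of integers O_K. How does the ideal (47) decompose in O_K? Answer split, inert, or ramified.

-313 mod 4 = 3, hence disc K = 4·(-313) = -1252 and O_K = ℤ[√-313].
47 ∤ -1252, so 47 is unramified.
Legendre symbol by Euler's criterion: (-313/47) ≡ (-313)^23 ≡ 1 (mod 47), i.e. (-313/47) = 1.
(-313/47) = 1, so 47 splits.

47 splits in O_K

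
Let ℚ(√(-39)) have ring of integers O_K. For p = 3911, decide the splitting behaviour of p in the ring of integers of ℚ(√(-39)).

d = -39 ≡ 1 (mod 4), so O_K = ℤ[(1+√-39)/2] and disc(K) = d = -39.
disc(K) = -39 is not divisible by 3911; 3911 is unramified.
Compute (-39/3911) via Euler: 3872^((3911-1)/2) mod 3911 = 1, so (-39/3911) = 1.
d is a quadratic residue mod p, hence 3911 splits in O_K.

3911 splits in O_K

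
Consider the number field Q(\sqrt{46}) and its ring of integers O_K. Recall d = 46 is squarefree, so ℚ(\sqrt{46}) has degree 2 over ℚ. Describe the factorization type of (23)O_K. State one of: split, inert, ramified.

d = 46 ≡ 2 (mod 4), so O_K = ℤ[√46] and disc(K) = 4d = 184.
23 divides disc(K) = 184, so 23 ramifies.

ramifies in O_K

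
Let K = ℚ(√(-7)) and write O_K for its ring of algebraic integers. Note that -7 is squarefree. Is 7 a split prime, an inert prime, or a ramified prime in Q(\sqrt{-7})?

-7 mod 4 = 1, hence disc K = -7 and O_K = ℤ[(1+√-7)/2].
Ramification test: 7 | -7. The prime 7 ramifies in K.

ramified — (7) = 𝔭²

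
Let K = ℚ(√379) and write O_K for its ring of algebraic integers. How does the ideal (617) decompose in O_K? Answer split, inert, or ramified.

617 remains inert

d = 379 ≡ 3 (mod 4), so O_K = ℤ[√379] and disc(K) = 4d = 1516.
617 ∤ 1516, so 617 is unramified.
Legendre symbol by Euler's criterion: (379/617) ≡ 379^308 ≡ 616 (mod 617), i.e. (379/617) = -1.
Legendre symbol -1 ⇒ 617 is inert.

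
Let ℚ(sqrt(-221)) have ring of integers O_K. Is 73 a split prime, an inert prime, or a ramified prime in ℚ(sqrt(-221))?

-221 mod 4 = 3, hence disc K = 4·(-221) = -884 and O_K = ℤ[√-221].
73 ∤ -884, so 73 is unramified.
Euler's criterion: (-221)^36 mod 73 = 1. Thus (-221|73) = 1.
(-221/73) = 1, so 73 splits.

p splits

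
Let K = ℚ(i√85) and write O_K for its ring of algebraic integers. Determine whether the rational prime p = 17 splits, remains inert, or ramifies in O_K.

ramifies in O_K

d = -85 ≡ 3 (mod 4), so O_K = ℤ[√-85] and disc(K) = 4d = -340.
17 divides disc(K) = -340, so 17 ramifies.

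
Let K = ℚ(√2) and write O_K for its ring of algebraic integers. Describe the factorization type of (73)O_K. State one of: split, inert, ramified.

p splits

d = 2 ≡ 2 (mod 4), so O_K = ℤ[√2] and disc(K) = 4d = 8.
73 ∤ 8, so 73 is unramified.
Legendre symbol by Euler's criterion: (2/73) ≡ 2^36 ≡ 1 (mod 73), i.e. (2/73) = 1.
(2/73) = 1, so 73 splits.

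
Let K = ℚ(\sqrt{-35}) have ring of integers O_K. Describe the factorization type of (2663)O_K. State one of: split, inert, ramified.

p splits

Since -35 ≡ 1 mod 4, the ring of integers is ℤ[(1+√-35)/2] with discriminant -35.
Since gcd(2663, -35) = 1 the prime 2663 does not ramify.
Legendre symbol by Euler's criterion: (-35/2663) ≡ (-35)^1331 ≡ 1 (mod 2663), i.e. (-35/2663) = 1.
d is a quadratic residue mod p, hence 2663 splits in O_K.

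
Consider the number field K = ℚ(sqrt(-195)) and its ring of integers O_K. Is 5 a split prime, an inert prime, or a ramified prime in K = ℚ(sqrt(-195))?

Since -195 ≡ 1 mod 4, the ring of integers is ℤ[(1+√-195)/2] with discriminant -195.
Ramification test: 5 | -195. The prime 5 ramifies in K.

p ramifies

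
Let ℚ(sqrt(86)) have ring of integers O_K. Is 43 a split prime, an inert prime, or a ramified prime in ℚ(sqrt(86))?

ramifies in O_K

d = 86 ≡ 2 (mod 4), so O_K = ℤ[√86] and disc(K) = 4d = 344.
disc(K) = 344 = 43·8, so p = 43 is ramified.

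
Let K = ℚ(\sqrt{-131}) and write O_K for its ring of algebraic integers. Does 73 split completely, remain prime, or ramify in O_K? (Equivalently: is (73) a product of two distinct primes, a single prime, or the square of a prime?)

d = -131 ≡ 1 (mod 4), so O_K = ℤ[(1+√-131)/2] and disc(K) = d = -131.
disc(K) = -131 is not divisible by 73; 73 is unramified.
Legendre symbol by Euler's criterion: (-131/73) ≡ (-131)^36 ≡ 72 (mod 73), i.e. (-131/73) = -1.
d is a non-residue mod p, hence 73 remains inert in O_K.

inert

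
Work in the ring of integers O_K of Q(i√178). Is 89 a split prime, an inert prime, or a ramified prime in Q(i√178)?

-178 mod 4 = 2, hence disc K = 4·(-178) = -712 and O_K = ℤ[√-178].
disc(K) = -712 = 89·(-8), so p = 89 is ramified.

89 is ramified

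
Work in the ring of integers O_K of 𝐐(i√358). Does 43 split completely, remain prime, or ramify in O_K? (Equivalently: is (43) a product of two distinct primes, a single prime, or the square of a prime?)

-358 mod 4 = 2, hence disc K = 4·(-358) = -1432 and O_K = ℤ[√-358].
Since gcd(43, -1432) = 1 the prime 43 does not ramify.
Legendre symbol by Euler's criterion: (-358/43) ≡ (-358)^21 ≡ 42 (mod 43), i.e. (-358/43) = -1.
(-358/43) = -1, so 43 is inert.

p is inert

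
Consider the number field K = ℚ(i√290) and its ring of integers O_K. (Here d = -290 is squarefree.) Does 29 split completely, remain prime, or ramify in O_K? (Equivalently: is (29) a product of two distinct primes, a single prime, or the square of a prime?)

d = -290 ≡ 2 (mod 4), so O_K = ℤ[√-290] and disc(K) = 4d = -1160.
29 divides disc(K) = -1160, so 29 ramifies.

ramified — (29) = 𝔭²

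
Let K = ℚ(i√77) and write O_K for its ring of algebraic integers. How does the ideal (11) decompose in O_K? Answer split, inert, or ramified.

11 is ramified

Since -77 ≢ 1 mod 4, the ring of integers is ℤ[√-77] with discriminant 4·(-77) = -308.
Ramification test: 11 | -308. The prime 11 ramifies in K.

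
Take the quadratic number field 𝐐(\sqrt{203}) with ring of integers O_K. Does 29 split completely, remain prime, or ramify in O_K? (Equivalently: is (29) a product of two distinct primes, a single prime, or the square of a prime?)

Since 203 ≢ 1 mod 4, the ring of integers is ℤ[√203] with discriminant 4·203 = 812.
disc(K) = 812 = 29·28, so p = 29 is ramified.

p ramifies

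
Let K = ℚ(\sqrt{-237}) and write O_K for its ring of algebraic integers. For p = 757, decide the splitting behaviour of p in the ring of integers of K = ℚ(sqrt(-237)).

split — (757) = 𝔭₁𝔭₂ with 𝔭₁ ≠ 𝔭₂

-237 mod 4 = 3, hence disc K = 4·(-237) = -948 and O_K = ℤ[√-237].
Since gcd(757, -948) = 1 the prime 757 does not ramify.
Legendre symbol by Euler's criterion: (-237/757) ≡ (-237)^378 ≡ 1 (mod 757), i.e. (-237/757) = 1.
d is a quadratic residue mod p, hence 757 splits in O_K.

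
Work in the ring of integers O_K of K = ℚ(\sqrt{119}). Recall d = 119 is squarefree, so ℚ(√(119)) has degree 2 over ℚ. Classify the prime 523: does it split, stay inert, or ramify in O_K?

Since 119 ≢ 1 mod 4, the ring of integers is ℤ[√119] with discriminant 4·119 = 476.
523 ∤ 476, so 523 is unramified.
Euler's criterion: 119^261 mod 523 = 1. Thus (119|523) = 1.
Legendre symbol 1 ⇒ 523 is split.

split — (523) = 𝔭₁𝔭₂ with 𝔭₁ ≠ 𝔭₂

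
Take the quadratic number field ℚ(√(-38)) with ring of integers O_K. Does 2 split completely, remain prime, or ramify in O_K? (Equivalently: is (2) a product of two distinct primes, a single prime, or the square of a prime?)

Since -38 ≢ 1 mod 4, the ring of integers is ℤ[√-38] with discriminant 4·(-38) = -152.
2 divides disc(K) = -152, so 2 ramifies.

ramifies in O_K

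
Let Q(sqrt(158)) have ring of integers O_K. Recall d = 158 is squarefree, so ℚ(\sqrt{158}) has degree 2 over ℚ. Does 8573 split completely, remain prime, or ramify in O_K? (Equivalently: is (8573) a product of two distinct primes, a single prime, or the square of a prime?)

Since 158 ≢ 1 mod 4, the ring of integers is ℤ[√158] with discriminant 4·158 = 632.
disc(K) = 632 is not divisible by 8573; 8573 is unramified.
Euler's criterion: 158^4286 mod 8573 = 1. Thus (158|8573) = 1.
Legendre symbol 1 ⇒ 8573 is split.

8573 splits in O_K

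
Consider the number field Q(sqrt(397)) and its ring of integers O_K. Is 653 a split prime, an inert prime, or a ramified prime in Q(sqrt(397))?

split

397 mod 4 = 1, hence disc K = 397 and O_K = ℤ[(1+√397)/2].
disc(K) = 397 is not divisible by 653; 653 is unramified.
(397/653) = 397^326 mod 653 = 1, giving Legendre symbol 1.
d is a quadratic residue mod p, hence 653 splits in O_K.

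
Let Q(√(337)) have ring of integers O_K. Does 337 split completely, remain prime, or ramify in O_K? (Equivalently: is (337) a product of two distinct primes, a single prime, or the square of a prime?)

ramified — (337) = 𝔭²

d = 337 ≡ 1 (mod 4), so O_K = ℤ[(1+√337)/2] and disc(K) = d = 337.
Ramification test: 337 | 337. The prime 337 ramifies in K.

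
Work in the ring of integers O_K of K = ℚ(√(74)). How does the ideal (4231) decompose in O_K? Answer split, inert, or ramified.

d = 74 ≡ 2 (mod 4), so O_K = ℤ[√74] and disc(K) = 4d = 296.
Since gcd(4231, 296) = 1 the prime 4231 does not ramify.
Compute (74/4231) via Euler: 74^((4231-1)/2) mod 4231 = 4230, so (74/4231) = -1.
d is a non-residue mod p, hence 4231 remains inert in O_K.

remains prime (inert)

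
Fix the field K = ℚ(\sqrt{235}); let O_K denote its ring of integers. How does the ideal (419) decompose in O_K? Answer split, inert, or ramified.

d = 235 ≡ 3 (mod 4), so O_K = ℤ[√235] and disc(K) = 4d = 940.
Since gcd(419, 940) = 1 the prime 419 does not ramify.
Euler's criterion: 235^209 mod 419 = 1. Thus (235|419) = 1.
Legendre symbol 1 ⇒ 419 is split.

split — (419) = 𝔭₁𝔭₂ with 𝔭₁ ≠ 𝔭₂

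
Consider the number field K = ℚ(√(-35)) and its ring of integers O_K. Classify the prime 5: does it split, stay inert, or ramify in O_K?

d = -35 ≡ 1 (mod 4), so O_K = ℤ[(1+√-35)/2] and disc(K) = d = -35.
5 divides disc(K) = -35, so 5 ramifies.

5 is ramified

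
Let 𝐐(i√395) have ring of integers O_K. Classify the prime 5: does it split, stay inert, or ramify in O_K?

Since -395 ≡ 1 mod 4, the ring of integers is ℤ[(1+√-395)/2] with discriminant -395.
5 divides disc(K) = -395, so 5 ramifies.

ramifies in O_K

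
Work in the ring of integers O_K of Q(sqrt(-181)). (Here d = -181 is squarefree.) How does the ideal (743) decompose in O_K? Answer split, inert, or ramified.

split

d = -181 ≡ 3 (mod 4), so O_K = ℤ[√-181] and disc(K) = 4d = -724.
743 ∤ -724, so 743 is unramified.
Euler's criterion: (-181)^371 mod 743 = 1. Thus (-181|743) = 1.
Legendre symbol 1 ⇒ 743 is split.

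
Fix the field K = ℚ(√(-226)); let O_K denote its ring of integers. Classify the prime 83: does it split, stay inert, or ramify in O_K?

-226 mod 4 = 2, hence disc K = 4·(-226) = -904 and O_K = ℤ[√-226].
Since gcd(83, -904) = 1 the prime 83 does not ramify.
(-226/83) = 23^41 mod 83 = 1, giving Legendre symbol 1.
Legendre symbol 1 ⇒ 83 is split.

split — (83) = 𝔭₁𝔭₂ with 𝔭₁ ≠ 𝔭₂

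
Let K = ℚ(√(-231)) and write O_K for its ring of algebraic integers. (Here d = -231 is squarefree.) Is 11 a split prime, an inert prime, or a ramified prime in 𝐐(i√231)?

ramified — (11) = 𝔭²

d = -231 ≡ 1 (mod 4), so O_K = ℤ[(1+√-231)/2] and disc(K) = d = -231.
11 divides disc(K) = -231, so 11 ramifies.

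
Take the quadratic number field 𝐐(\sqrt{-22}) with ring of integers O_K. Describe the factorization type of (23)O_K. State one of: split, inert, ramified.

d = -22 ≡ 2 (mod 4), so O_K = ℤ[√-22] and disc(K) = 4d = -88.
Since gcd(23, -88) = 1 the prime 23 does not ramify.
Euler's criterion: (-22)^11 mod 23 = 1. Thus (-22|23) = 1.
(-22/23) = 1, so 23 splits.

split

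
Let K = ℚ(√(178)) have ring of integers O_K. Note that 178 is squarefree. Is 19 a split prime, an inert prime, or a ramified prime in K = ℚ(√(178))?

split — (19) = 𝔭₁𝔭₂ with 𝔭₁ ≠ 𝔭₂

d = 178 ≡ 2 (mod 4), so O_K = ℤ[√178] and disc(K) = 4d = 712.
Since gcd(19, 712) = 1 the prime 19 does not ramify.
Euler's criterion: 178^9 mod 19 = 1. Thus (178|19) = 1.
Legendre symbol 1 ⇒ 19 is split.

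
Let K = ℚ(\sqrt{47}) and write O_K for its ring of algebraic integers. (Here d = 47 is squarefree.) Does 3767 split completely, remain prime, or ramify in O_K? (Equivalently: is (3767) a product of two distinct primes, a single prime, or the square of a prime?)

Since 47 ≢ 1 mod 4, the ring of integers is ℤ[√47] with discriminant 4·47 = 188.
Since gcd(3767, 188) = 1 the prime 3767 does not ramify.
Compute (47/3767) via Euler: 47^((3767-1)/2) mod 3767 = 3766, so (47/3767) = -1.
d is a non-residue mod p, hence 3767 remains inert in O_K.

remains prime (inert)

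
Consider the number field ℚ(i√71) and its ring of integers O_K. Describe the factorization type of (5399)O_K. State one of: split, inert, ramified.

split — (5399) = 𝔭₁𝔭₂ with 𝔭₁ ≠ 𝔭₂

Since -71 ≡ 1 mod 4, the ring of integers is ℤ[(1+√-71)/2] with discriminant -71.
Since gcd(5399, -71) = 1 the prime 5399 does not ramify.
Legendre symbol by Euler's criterion: (-71/5399) ≡ (-71)^2699 ≡ 1 (mod 5399), i.e. (-71/5399) = 1.
(-71/5399) = 1, so 5399 splits.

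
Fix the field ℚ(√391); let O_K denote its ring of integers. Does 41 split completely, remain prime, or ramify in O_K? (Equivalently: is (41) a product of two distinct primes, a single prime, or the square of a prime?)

Since 391 ≢ 1 mod 4, the ring of integers is ℤ[√391] with discriminant 4·391 = 1564.
41 ∤ 1564, so 41 is unramified.
Compute (391/41) via Euler: 22^((41-1)/2) mod 41 = 40, so (391/41) = -1.
Legendre symbol -1 ⇒ 41 is inert.

inert — (41) stays prime in O_K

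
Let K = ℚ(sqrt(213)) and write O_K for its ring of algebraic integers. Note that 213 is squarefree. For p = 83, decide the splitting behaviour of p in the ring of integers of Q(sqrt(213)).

remains prime (inert)

213 mod 4 = 1, hence disc K = 213 and O_K = ℤ[(1+√213)/2].
83 ∤ 213, so 83 is unramified.
(213/83) = 47^41 mod 83 = 82, giving Legendre symbol -1.
d is a non-residue mod p, hence 83 remains inert in O_K.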